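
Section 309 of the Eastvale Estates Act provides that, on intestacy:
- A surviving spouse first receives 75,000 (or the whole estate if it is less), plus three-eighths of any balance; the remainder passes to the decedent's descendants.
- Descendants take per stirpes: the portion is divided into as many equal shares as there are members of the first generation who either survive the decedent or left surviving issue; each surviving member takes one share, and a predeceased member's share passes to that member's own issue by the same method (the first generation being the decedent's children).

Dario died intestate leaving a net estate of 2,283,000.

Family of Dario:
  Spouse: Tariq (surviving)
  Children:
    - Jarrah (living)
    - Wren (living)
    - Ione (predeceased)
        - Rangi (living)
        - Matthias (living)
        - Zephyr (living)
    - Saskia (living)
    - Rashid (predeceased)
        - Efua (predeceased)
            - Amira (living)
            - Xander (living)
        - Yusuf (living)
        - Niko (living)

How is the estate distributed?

Tariq first takes 75,000, leaving a balance of 2,208,000. Tariq then takes three-eighths of the balance (828,000), for a total of 903,000. The remaining 1,380,000 passes to the descendants.
The descendants' portion (1,380,000) is divided into 5 shares of 276,000: Jarrah, Wren, and Saskia each take 276,000; Ione's 276,000 share passes to Ione's issue; Rashid's 276,000 share passes to Rashid's issue.
Ione's share (276,000) is divided into 3 shares of 92,000: Rangi, Matthias, and Zephyr each take 92,000.
Rashid's share (276,000) is divided into 3 shares of 92,000: Yusuf and Niko each take 92,000; Efua's 92,000 share passes to Efua's issue.
Efua's share (92,000) is divided into 2 shares of 46,000: Amira and Xander each take 46,000.

Tariq: 903,000; Jarrah: 276,000; Wren: 276,000; Rangi: 92,000; Matthias: 92,000; Zephyr: 92,000; Saskia: 276,000; Amira: 46,000; Xander: 46,000; Yusuf: 92,000; Niko: 92,000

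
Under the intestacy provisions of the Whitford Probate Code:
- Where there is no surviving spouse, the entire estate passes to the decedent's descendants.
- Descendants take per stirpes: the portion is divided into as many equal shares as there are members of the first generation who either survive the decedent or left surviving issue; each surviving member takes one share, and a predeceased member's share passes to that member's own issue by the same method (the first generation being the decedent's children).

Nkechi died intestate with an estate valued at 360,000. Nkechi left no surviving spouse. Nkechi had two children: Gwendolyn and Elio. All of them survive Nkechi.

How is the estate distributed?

Gwendolyn: 180,000; Elio: 180,000

The entire 360,000 passes to the descendants.
That amount (360,000) is divided into 2 shares of 180,000: Gwendolyn and Elio each take 180,000.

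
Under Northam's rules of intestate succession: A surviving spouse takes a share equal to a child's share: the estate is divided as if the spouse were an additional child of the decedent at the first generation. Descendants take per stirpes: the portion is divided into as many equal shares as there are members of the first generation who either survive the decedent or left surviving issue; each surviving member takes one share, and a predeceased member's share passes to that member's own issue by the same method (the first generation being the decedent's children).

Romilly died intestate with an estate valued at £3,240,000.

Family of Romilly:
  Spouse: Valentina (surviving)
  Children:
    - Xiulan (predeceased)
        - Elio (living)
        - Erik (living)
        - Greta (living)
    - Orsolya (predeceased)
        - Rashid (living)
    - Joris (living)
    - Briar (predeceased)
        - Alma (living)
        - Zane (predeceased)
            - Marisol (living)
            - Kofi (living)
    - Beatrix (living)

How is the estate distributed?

Valentina: £540,000; Elio: £180,000; Erik: £180,000; Greta: £180,000; Rashid: £540,000; Joris: £540,000; Alma: £270,000; Marisol: £135,000; Kofi: £135,000; Beatrix: £540,000

The spouse counts as an additional share at the children's level, so there are 6 primary shares of £540,000. Valentina takes one such share (£540,000).
The children's combined portion (£2,700,000) is divided into 5 shares of £540,000: Joris and Beatrix each take £540,000; Xiulan's £540,000 share passes to Xiulan's issue; Orsolya's £540,000 share passes to Orsolya's issue; Briar's £540,000 share passes to Briar's issue.
Xiulan's share (£540,000) is divided into 3 shares of £180,000: Elio, Erik, and Greta each take £180,000.
Orsolya's share (£540,000) passes entirely to Rashid.
Briar's share (£540,000) is divided into 2 shares of £270,000: Alma takes £270,000; Zane's £270,000 share passes to Zane's issue.
Zane's share (£270,000) is divided into 2 shares of £135,000: Marisol and Kofi each take £135,000.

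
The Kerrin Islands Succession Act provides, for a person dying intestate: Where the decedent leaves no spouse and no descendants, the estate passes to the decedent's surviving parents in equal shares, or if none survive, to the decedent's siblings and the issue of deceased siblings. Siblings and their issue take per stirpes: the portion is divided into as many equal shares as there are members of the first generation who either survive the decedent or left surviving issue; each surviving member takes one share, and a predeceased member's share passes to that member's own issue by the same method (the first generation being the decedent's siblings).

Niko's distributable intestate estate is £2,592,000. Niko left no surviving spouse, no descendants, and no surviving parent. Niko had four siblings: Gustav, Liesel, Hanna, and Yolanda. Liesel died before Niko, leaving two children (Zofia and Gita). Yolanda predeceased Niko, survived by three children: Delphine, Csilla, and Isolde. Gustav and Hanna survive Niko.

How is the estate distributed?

The entire £2,592,000 passes to the siblings and their issue.
That amount (£2,592,000) is divided into 4 shares of £648,000: Gustav and Hanna each take £648,000; Liesel's £648,000 share passes to Liesel's issue; Yolanda's £648,000 share passes to Yolanda's issue.
Liesel's share (£648,000) is divided into 2 shares of £324,000: Zofia and Gita each take £324,000.
Yolanda's share (£648,000) is divided into 3 shares of £216,000: Delphine, Csilla, and Isolde each take £216,000.

Gustav: £648,000; Zofia: £324,000; Gita: £324,000; Hanna: £648,000; Delphine: £216,000; Csilla: £216,000; Isolde: £216,000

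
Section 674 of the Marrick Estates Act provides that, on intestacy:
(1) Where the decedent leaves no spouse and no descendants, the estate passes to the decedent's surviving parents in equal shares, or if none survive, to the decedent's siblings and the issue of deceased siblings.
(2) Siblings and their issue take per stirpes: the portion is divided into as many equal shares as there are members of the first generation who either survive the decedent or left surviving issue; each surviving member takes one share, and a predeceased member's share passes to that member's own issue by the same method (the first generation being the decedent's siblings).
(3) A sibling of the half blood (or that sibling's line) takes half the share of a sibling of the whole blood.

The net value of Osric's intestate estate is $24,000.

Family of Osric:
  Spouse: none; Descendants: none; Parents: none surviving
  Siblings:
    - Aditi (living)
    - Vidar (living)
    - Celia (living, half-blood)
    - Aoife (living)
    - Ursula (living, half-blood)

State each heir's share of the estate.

The entire $24,000 passes to the siblings and their issue.
Counting each half-blood sibling's line as half a unit, there are 4 units in $24,000, so one unit is $6,000. Whole-blood lines (Aditi, Vidar, and Aoife) take $6,000 each; half-blood lines (Celia and Ursula) take $3,000 each.

Aditi: $6,000; Vidar: $6,000; Celia: $3,000; Aoife: $6,000; Ursula: $3,000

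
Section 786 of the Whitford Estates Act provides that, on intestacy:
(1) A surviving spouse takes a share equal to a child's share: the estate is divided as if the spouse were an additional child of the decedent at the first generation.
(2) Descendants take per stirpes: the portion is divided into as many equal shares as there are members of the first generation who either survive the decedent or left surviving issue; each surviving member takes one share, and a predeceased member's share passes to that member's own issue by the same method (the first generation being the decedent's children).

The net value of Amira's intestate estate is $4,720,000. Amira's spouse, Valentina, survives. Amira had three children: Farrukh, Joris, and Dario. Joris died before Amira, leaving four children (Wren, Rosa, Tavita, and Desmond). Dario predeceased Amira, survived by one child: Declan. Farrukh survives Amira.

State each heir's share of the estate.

Valentina: $1,180,000; Farrukh: $1,180,000; Wren: $295,000; Rosa: $295,000; Tavita: $295,000; Desmond: $295,000; Declan: $1,180,000

The spouse counts as an additional share at the children's level, so there are 4 primary shares of $1,180,000. Valentina takes one such share ($1,180,000).
The children's combined portion ($3,540,000) is divided into 3 shares of $1,180,000: Farrukh takes $1,180,000; Joris's $1,180,000 share passes to Joris's issue; Dario's $1,180,000 share passes to Dario's issue.
Joris's share ($1,180,000) is divided into 4 shares of $295,000: Wren, Rosa, Tavita, and Desmond each take $295,000.
Dario's share ($1,180,000) passes entirely to Declan.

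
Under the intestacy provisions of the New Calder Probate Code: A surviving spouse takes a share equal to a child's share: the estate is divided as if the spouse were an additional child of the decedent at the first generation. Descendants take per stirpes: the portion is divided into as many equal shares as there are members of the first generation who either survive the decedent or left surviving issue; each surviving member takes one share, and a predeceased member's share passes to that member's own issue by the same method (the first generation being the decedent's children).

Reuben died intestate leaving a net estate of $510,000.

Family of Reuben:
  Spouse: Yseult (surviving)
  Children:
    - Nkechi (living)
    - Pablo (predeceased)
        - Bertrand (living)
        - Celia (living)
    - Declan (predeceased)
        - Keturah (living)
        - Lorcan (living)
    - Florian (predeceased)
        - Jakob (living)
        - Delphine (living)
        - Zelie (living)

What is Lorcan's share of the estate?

The spouse counts as an additional share at the children's level, so there are 5 primary shares of $102,000. Yseult takes one such share ($102,000).
The children's combined portion ($408,000) is divided into 4 shares of $102,000: Nkechi takes $102,000; Pablo's $102,000 share passes to Pablo's issue; Declan's $102,000 share passes to Declan's issue; Florian's $102,000 share passes to Florian's issue.
Pablo's share ($102,000) is divided into 2 shares of $51,000: Bertrand and Celia each take $51,000.
Declan's share ($102,000) is divided into 2 shares of $51,000: Keturah and Lorcan each take $51,000.
Florian's share ($102,000) is divided into 3 shares of $34,000: Jakob, Delphine, and Zelie each take $34,000.

Lorcan receives $51,000.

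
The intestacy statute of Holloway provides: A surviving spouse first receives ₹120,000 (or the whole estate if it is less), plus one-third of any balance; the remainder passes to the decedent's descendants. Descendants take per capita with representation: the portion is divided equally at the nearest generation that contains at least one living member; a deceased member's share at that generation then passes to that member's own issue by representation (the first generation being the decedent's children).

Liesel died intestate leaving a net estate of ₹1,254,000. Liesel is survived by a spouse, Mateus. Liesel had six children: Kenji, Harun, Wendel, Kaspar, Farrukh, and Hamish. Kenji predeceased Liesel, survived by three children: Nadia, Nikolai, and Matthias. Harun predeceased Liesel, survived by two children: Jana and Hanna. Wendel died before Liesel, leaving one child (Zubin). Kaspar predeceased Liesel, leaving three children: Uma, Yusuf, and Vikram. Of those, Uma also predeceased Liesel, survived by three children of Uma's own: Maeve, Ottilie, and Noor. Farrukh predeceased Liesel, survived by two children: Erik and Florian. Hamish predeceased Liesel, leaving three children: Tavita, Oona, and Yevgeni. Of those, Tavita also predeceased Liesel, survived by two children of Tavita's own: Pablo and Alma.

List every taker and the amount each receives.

Mateus: ₹498,000; Nadia: ₹54,000; Nikolai: ₹54,000; Matthias: ₹54,000; Jana: ₹54,000; Hanna: ₹54,000; Zubin: ₹54,000; Maeve: ₹18,000; Ottilie: ₹18,000; Noor: ₹18,000; Yusuf: ₹54,000; Vikram: ₹54,000; Erik: ₹54,000; Florian: ₹54,000; Pablo: ₹27,000; Alma: ₹27,000; Oona: ₹54,000; Yevgeni: ₹54,000

Mateus first takes ₹120,000, leaving a balance of ₹1,134,000. Mateus then takes one-third of the balance (₹378,000), for a total of ₹498,000. The remaining ₹756,000 passes to the descendants.
No child survives, so the initial division is made at the grandchildren's generation.
The descendants' portion (₹756,000) is divided into 14 shares of ₹54,000: Nadia, Nikolai, Matthias, Jana, Hanna, Zubin, Yusuf, Vikram, Erik, Florian, Oona, and Yevgeni each take ₹54,000; Uma's ₹54,000 share passes to Uma's issue; Tavita's ₹54,000 share passes to Tavita's issue.
Uma's share (₹54,000) is divided into 3 shares of ₹18,000: Maeve, Ottilie, and Noor each take ₹18,000.
Tavita's share (₹54,000) is divided into 2 shares of ₹27,000: Pablo and Alma each take ₹27,000.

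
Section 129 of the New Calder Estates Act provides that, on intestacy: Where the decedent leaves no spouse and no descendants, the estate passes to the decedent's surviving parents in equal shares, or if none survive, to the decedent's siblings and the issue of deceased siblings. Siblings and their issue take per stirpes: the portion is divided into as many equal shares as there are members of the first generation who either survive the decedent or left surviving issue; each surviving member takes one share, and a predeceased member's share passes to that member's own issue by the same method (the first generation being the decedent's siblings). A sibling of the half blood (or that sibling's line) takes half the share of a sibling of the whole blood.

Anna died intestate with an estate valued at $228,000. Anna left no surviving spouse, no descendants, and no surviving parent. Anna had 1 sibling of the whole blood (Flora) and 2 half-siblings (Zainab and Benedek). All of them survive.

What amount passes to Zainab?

Zainab receives $57,000.

The entire $228,000 passes to the siblings and their issue.
Counting each half-blood sibling's line as half a unit, there are 2 units in $228,000, so one unit is $114,000. Whole-blood lines (Flora) take $114,000 each; half-blood lines (Zainab and Benedek) take $57,000 each.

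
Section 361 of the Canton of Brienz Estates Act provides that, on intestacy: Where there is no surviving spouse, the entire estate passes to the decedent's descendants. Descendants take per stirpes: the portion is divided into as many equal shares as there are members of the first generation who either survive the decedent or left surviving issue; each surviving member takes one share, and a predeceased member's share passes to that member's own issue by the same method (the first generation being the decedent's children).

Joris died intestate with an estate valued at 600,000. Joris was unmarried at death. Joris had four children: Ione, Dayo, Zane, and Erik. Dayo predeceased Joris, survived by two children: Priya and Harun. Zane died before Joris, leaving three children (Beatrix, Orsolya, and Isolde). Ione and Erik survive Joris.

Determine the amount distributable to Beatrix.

The entire 600,000 passes to the descendants.
That amount (600,000) is divided into 4 shares of 150,000: Ione and Erik each take 150,000; Dayo's 150,000 share passes to Dayo's issue; Zane's 150,000 share passes to Zane's issue.
Dayo's share (150,000) is divided into 2 shares of 75,000: Priya and Harun each take 75,000.
Zane's share (150,000) is divided into 3 shares of 50,000: Beatrix, Orsolya, and Isolde each take 50,000.

Beatrix receives 50,000.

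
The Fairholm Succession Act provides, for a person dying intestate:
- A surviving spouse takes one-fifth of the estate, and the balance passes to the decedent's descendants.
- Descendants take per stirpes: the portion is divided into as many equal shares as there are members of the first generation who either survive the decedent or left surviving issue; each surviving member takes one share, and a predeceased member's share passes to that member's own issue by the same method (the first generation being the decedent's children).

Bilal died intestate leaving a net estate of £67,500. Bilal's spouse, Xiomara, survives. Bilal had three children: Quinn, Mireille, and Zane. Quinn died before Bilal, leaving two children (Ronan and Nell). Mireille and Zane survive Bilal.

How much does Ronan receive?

Ronan receives £9,000.

Xiomara takes one-fifth of £67,500 = £13,500. The remaining £54,000 passes to the descendants.
The descendants' portion (£54,000) is divided into 3 shares of £18,000: Mireille and Zane each take £18,000; Quinn's £18,000 share passes to Quinn's issue.
Quinn's share (£18,000) is divided into 2 shares of £9,000: Ronan and Nell each take £9,000.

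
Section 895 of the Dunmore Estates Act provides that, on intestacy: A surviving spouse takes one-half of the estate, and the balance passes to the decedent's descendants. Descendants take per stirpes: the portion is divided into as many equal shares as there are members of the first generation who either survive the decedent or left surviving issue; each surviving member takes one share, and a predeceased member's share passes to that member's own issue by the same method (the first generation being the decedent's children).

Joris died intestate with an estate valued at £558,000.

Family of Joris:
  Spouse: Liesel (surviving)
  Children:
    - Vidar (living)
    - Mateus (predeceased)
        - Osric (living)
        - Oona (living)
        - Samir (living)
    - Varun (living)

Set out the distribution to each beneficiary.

Liesel takes one-half of £558,000 = £279,000. The remaining £279,000 passes to the descendants.
The descendants' portion (£279,000) is divided into 3 shares of £93,000: Vidar and Varun each take £93,000; Mateus's £93,000 share passes to Mateus's issue.
Mateus's share (£93,000) is divided into 3 shares of £31,000: Osric, Oona, and Samir each take £31,000.

Liesel: £279,000; Vidar: £93,000; Osric: £31,000; Oona: £31,000; Samir: £31,000; Varun: £93,000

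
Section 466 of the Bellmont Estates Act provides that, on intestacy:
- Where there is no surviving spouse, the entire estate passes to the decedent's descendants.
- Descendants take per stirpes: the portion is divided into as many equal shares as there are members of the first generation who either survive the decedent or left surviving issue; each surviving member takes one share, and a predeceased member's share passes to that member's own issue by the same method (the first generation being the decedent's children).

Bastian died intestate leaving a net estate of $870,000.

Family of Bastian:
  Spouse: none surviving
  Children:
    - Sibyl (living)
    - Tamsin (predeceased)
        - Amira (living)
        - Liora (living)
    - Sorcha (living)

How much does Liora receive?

The entire $870,000 passes to the descendants.
That amount ($870,000) is divided into 3 shares of $290,000: Sibyl and Sorcha each take $290,000; Tamsin's $290,000 share passes to Tamsin's issue.
Tamsin's share ($290,000) is divided into 2 shares of $145,000: Amira and Liora each take $145,000.

Liora receives $145,000.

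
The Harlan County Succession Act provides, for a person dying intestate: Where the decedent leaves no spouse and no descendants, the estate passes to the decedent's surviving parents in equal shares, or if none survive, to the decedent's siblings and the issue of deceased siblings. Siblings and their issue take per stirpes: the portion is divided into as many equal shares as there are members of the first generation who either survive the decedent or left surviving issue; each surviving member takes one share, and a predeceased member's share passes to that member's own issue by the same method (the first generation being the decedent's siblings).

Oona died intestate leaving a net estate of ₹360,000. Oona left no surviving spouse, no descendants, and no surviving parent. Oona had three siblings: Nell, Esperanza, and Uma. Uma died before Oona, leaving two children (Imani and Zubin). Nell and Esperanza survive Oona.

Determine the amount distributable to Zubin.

The entire ₹360,000 passes to the siblings and their issue.
That amount (₹360,000) is divided into 3 shares of ₹120,000: Nell and Esperanza each take ₹120,000; Uma's ₹120,000 share passes to Uma's issue.
Uma's share (₹120,000) is divided into 2 shares of ₹60,000: Imani and Zubin each take ₹60,000.

Zubin receives ₹60,000.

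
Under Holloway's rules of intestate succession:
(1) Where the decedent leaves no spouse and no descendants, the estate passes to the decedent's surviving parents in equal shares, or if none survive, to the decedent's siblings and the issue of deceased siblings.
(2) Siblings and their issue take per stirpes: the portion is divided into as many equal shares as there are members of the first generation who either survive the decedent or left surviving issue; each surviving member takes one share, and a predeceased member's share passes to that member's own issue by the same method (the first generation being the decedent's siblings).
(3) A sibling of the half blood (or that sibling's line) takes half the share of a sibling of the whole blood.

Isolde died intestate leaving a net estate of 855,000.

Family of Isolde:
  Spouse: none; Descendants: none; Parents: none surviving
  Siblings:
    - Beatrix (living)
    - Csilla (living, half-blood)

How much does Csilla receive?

Csilla receives 285,000.

The entire 855,000 passes to the siblings and their issue.
Counting each half-blood sibling's line as half a unit, there are 3/2 units in 855,000, so one unit is 570,000. Whole-blood lines (Beatrix) take 570,000 each; half-blood lines (Csilla) take 285,000 each.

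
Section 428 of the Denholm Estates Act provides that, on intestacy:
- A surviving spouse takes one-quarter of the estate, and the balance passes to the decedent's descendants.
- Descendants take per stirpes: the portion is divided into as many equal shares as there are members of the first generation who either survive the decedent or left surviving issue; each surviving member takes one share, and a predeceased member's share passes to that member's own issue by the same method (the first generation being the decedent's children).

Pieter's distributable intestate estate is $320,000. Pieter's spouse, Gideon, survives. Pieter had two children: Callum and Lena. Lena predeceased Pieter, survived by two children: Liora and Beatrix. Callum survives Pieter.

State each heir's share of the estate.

Gideon: $80,000; Callum: $120,000; Liora: $60,000; Beatrix: $60,000

Gideon takes one-quarter of $320,000 = $80,000. The remaining $240,000 passes to the descendants.
The descendants' portion ($240,000) is divided into 2 shares of $120,000: Callum takes $120,000; Lena's $120,000 share passes to Lena's issue.
Lena's share ($120,000) is divided into 2 shares of $60,000: Liora and Beatrix each take $60,000.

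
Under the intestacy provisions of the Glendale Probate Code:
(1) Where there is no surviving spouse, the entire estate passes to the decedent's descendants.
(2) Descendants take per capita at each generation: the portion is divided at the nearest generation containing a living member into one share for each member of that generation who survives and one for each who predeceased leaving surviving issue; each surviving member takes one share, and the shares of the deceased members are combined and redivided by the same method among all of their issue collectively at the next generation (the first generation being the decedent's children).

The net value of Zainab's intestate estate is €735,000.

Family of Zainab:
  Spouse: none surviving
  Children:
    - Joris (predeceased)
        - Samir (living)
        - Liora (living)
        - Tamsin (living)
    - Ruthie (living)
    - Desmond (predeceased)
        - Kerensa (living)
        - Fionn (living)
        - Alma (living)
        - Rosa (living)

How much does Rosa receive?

The entire €735,000 passes to the descendants.
That amount (€735,000) is divided at the children's generation into 3 shares of €245,000. Ruthie takes €245,000. The 2 shares of the deceased (Joris and Desmond) are combined into a pool of €490,000.
That pool (€490,000) is divided at the grandchildren's generation equally among Samir, Liora, Tamsin, Kerensa, Fionn, Alma, and Rosa: €70,000 each.

Rosa receives €70,000.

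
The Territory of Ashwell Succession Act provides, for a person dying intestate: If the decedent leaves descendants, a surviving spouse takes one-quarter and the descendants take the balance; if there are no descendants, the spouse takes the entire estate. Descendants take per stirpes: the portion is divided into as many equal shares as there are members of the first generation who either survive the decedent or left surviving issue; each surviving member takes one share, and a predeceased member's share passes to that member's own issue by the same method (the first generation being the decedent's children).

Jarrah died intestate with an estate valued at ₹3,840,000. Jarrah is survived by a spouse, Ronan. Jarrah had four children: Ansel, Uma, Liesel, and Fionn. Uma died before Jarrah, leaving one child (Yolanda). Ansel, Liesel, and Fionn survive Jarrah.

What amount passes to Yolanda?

Yolanda receives ₹720,000.

Ronan takes one-quarter of ₹3,840,000 = ₹960,000. The remaining ₹2,880,000 passes to the descendants.
The descendants' portion (₹2,880,000) is divided into 4 shares of ₹720,000: Ansel, Liesel, and Fionn each take ₹720,000; Uma's ₹720,000 share passes to Uma's issue.
Uma's share (₹720,000) passes entirely to Yolanda.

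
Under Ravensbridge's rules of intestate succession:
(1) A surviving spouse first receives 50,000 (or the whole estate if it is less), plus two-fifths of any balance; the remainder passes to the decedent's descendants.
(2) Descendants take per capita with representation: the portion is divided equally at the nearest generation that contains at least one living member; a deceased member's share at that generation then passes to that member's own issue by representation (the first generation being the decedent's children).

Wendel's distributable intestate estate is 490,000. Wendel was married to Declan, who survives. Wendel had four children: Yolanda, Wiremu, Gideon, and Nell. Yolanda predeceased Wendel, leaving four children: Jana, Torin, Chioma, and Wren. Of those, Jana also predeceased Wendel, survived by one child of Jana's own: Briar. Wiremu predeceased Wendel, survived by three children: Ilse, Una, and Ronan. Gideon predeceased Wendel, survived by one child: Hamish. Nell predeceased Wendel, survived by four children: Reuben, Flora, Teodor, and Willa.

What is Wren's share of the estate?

Declan first takes 50,000, leaving a balance of 440,000. Declan then takes two-fifths of the balance (176,000), for a total of 226,000. The remaining 264,000 passes to the descendants.
No child survives, so the initial division is made at the grandchildren's generation.
The descendants' portion (264,000) is divided into 12 shares of 22,000: Torin, Chioma, Wren, Ilse, Una, Ronan, Hamish, Reuben, Flora, Teodor, and Willa each take 22,000; Jana's 22,000 share passes to Jana's issue.
Jana's share (22,000) passes entirely to Briar.

Wren receives 22,000.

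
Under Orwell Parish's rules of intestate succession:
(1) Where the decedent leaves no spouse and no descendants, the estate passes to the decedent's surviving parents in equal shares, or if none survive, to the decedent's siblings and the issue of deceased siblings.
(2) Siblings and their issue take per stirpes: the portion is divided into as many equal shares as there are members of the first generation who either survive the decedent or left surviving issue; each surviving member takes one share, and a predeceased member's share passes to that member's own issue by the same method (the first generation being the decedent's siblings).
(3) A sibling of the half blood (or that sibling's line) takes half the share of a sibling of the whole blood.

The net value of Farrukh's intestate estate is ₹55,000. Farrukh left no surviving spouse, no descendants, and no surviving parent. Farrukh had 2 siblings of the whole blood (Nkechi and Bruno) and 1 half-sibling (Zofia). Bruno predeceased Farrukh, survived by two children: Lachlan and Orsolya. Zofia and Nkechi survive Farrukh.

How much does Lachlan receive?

Lachlan receives ₹11,000.

The entire ₹55,000 passes to the siblings and their issue.
Counting each half-blood sibling's line as half a unit, there are 5/2 units in ₹55,000, so one unit is ₹22,000. Whole-blood lines (Nkechi and Bruno) take ₹22,000 each; half-blood lines (Zofia) take ₹11,000 each.
Bruno's share (₹22,000) is divided into 2 shares of ₹11,000: Lachlan and Orsolya each take ₹11,000.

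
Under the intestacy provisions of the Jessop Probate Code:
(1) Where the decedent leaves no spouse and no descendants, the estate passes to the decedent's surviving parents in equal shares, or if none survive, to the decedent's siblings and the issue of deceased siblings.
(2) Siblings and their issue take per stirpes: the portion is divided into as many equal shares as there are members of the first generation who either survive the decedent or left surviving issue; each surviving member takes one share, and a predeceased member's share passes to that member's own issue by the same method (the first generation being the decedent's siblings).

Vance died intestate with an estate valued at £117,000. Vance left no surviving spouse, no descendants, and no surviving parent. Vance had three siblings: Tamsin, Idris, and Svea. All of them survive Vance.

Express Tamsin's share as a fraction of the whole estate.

The entire £117,000 passes to the siblings and their issue.
That amount (£117,000) is divided into 3 shares of £39,000: Tamsin, Idris, and Svea each take £39,000.

Tamsin receives 1/3 of the estate.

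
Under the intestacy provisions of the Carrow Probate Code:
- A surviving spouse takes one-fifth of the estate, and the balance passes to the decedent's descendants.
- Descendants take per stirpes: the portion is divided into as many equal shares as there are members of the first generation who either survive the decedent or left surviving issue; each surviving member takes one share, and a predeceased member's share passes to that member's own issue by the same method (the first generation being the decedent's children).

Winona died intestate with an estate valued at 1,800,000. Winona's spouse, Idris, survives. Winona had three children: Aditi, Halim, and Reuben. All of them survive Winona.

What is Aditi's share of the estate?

Idris takes one-fifth of 1,800,000 = 360,000. The remaining 1,440,000 passes to the descendants.
The descendants' portion (1,440,000) is divided into 3 shares of 480,000: Aditi, Halim, and Reuben each take 480,000.

Aditi receives 480,000.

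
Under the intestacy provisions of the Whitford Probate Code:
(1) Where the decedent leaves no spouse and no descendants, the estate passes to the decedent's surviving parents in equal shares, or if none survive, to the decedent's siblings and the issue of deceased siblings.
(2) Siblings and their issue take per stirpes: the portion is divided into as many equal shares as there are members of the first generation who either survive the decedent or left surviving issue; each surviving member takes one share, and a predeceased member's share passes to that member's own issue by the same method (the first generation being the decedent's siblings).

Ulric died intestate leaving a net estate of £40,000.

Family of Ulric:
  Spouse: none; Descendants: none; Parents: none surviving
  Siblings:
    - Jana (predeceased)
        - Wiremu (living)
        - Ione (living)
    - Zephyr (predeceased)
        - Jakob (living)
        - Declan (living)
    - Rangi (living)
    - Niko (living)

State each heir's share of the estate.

The entire £40,000 passes to the siblings and their issue.
That amount (£40,000) is divided into 4 shares of £10,000: Rangi and Niko each take £10,000; Jana's £10,000 share passes to Jana's issue; Zephyr's £10,000 share passes to Zephyr's issue.
Jana's share (£10,000) is divided into 2 shares of £5,000: Wiremu and Ione each take £5,000.
Zephyr's share (£10,000) is divided into 2 shares of £5,000: Jakob and Declan each take £5,000.

Wiremu: £5,000; Ione: £5,000; Jakob: £5,000; Declan: £5,000; Rangi: £10,000; Niko: £10,000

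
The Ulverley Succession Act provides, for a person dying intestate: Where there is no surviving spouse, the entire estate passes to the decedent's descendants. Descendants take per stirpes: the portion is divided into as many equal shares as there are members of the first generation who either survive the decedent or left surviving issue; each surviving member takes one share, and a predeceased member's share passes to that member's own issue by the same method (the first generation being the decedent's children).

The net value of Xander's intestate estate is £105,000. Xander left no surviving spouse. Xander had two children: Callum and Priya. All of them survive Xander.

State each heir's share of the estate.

Callum: £52,500; Priya: £52,500

The entire £105,000 passes to the descendants.
That amount (£105,000) is divided into 2 shares of £52,500: Callum and Priya each take £52,500.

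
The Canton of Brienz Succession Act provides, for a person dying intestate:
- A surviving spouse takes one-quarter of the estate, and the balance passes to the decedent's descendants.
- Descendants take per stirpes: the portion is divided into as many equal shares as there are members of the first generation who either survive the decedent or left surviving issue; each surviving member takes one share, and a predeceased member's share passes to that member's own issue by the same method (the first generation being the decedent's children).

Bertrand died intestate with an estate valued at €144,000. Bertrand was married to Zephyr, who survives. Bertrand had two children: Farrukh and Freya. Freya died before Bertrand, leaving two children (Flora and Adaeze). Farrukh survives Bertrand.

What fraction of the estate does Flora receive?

Zephyr takes one-quarter of €144,000 = €36,000. The remaining €108,000 passes to the descendants.
The descendants' portion (€108,000) is divided into 2 shares of €54,000: Farrukh takes €54,000; Freya's €54,000 share passes to Freya's issue.
Freya's share (€54,000) is divided into 2 shares of €27,000: Flora and Adaeze each take €27,000.

Flora receives 3/16 of the estate.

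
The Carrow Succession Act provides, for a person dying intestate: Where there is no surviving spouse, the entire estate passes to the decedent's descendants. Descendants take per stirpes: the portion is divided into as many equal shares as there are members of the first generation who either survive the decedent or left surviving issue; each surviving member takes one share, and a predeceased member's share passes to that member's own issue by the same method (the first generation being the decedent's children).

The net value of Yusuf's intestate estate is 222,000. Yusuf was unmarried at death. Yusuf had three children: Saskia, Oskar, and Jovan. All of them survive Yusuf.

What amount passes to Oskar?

Oskar receives 74,000.

The entire 222,000 passes to the descendants.
That amount (222,000) is divided into 3 shares of 74,000: Saskia, Oskar, and Jovan each take 74,000.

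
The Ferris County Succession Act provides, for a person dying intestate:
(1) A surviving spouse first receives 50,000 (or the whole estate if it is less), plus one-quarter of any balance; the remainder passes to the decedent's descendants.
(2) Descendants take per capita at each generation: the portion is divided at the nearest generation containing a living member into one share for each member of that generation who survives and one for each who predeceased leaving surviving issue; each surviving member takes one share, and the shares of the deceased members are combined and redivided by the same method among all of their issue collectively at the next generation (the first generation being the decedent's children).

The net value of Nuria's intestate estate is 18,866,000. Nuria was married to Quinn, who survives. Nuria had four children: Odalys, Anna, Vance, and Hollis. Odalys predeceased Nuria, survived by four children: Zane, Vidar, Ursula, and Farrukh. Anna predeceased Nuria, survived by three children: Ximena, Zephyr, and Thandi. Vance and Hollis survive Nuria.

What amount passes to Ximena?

Quinn first takes 50,000, leaving a balance of 18,816,000. Quinn then takes one-quarter of the balance (4,704,000), for a total of 4,754,000. The remaining 14,112,000 passes to the descendants.
The descendants' portion (14,112,000) is divided at the children's generation into 4 shares of 3,528,000. Vance and Hollis each take 3,528,000. The 2 shares of the deceased (Odalys and Anna) are combined into a pool of 7,056,000.
That pool (7,056,000) is divided at the grandchildren's generation equally among Zane, Vidar, Ursula, Farrukh, Ximena, Zephyr, and Thandi: 1,008,000 each.

Ximena receives 1,008,000.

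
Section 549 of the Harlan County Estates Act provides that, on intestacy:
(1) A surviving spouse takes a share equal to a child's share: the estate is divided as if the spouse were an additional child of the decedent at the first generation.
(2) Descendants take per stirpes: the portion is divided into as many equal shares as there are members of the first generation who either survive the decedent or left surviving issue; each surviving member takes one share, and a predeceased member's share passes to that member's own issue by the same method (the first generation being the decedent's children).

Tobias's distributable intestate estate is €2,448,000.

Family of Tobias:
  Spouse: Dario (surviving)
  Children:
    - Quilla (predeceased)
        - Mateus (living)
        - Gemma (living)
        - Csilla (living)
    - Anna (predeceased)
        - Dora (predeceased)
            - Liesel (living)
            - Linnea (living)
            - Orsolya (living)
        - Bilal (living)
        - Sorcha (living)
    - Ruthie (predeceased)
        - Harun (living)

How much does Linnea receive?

The spouse counts as an additional share at the children's level, so there are 4 primary shares of €612,000. Dario takes one such share (€612,000).
The children's combined portion (€1,836,000) is divided into 3 shares of €612,000: Quilla's €612,000 share passes to Quilla's issue; Anna's €612,000 share passes to Anna's issue; Ruthie's €612,000 share passes to Ruthie's issue.
Quilla's share (€612,000) is divided into 3 shares of €204,000: Mateus, Gemma, and Csilla each take €204,000.
Anna's share (€612,000) is divided into 3 shares of €204,000: Bilal and Sorcha each take €204,000; Dora's €204,000 share passes to Dora's issue.
Dora's share (€204,000) is divided into 3 shares of €68,000: Liesel, Linnea, and Orsolya each take €68,000.
Ruthie's share (€612,000) passes entirely to Harun.

Linnea receives €68,000.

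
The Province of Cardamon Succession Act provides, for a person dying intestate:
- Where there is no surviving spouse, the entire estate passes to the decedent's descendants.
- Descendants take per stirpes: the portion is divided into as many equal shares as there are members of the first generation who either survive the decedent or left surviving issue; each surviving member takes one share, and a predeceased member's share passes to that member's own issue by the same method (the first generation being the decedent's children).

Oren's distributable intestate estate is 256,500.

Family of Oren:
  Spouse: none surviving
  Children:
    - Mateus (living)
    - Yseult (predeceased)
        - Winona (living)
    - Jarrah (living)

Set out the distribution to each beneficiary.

The entire 256,500 passes to the descendants.
That amount (256,500) is divided into 3 shares of 85,500: Mateus and Jarrah each take 85,500; Yseult's 85,500 share passes to Yseult's issue.
Yseult's share (85,500) passes entirely to Winona.

Mateus: 85,500; Winona: 85,500; Jarrah: 85,500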